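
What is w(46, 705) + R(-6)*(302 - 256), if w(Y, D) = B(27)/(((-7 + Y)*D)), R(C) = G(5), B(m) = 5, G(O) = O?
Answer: 1264771/5499 ≈ 230.00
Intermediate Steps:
R(C) = 5
w(Y, D) = 5/(D*(-7 + Y)) (w(Y, D) = 5/(((-7 + Y)*D)) = 5/((D*(-7 + Y))) = 5*(1/(D*(-7 + Y))) = 5/(D*(-7 + Y)))
w(46, 705) + R(-6)*(302 - 256) = 5/(705*(-7 + 46)) + 5*(302 - 256) = 5*(1/705)/39 + 5*46 = 5*(1/705)*(1/39) + 230 = 1/5499 + 230 = 1264771/5499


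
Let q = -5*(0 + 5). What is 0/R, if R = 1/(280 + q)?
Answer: 0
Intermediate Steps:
q = -25 (q = -5*5 = -25)
R = 1/255 (R = 1/(280 - 25) = 1/255 ≈ 0.0039216)
0/R = 0/(1/255) = 0*255 = 0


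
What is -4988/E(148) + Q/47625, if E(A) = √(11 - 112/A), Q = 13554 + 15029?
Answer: 28583/47625 - 4988*√14023/379 ≈ -1557.9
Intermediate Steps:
Q = 28583
-4988/E(148) + Q/47625 = -4988/√(11 - 112/148) + 28583/47625 = -4988/√(11 - 112*1/148) + 28583*(1/47625) = -4988/√(11 - 28/37) + 28583/47625 = -4988*√14023/379 + 28583/47625 = 28583/47625 - 4988*√14023/379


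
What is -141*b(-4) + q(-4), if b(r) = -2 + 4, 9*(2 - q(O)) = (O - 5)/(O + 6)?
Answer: -559/2 ≈ -279.50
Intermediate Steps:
q(O) = 2 - (-5 + O)/(9*(6 + O)) (q(O) = 2 - (O - 5)/(9*(O + 6)) = 2 - (-5 + O)/(9*(6 + O)))
b(r) = 2
-141*b(-4) + q(-4) = -141*2 + (113 + 17*(-4))/(9*(6 - 4)) = -282 + (1/9)*(113 - 68)/2 = -282 + (1/9)*(1/2)*45 = -282 + 5/2 = -559/2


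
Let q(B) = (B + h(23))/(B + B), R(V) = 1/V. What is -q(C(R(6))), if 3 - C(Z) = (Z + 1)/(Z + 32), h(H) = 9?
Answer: -2309/1144 ≈ -2.0184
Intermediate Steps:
R(V) = 1/V
C(Z) = 3 - (1 + Z)/(32 + Z) (C(Z) = 3 - (Z + 1)/(Z + 32) = 3 - (1 + Z)/(32 + Z))
q(B) = (9 + B)/(2*B) (q(B) = (B + 9)/(B + B) = (9 + B)/((2*B)) = (9 + B)*(1/(2*B)) = (9 + B)/(2*B))
-q(C(R(6))) = -(9 + (95 + 2/6)/(32 + 1/6))/(2*((95 + 2/6)/(32 + 1/6))) = -(9 + (95 + 2*(⅙))/(32 + ⅙))/(2*((95 + 2*(⅙))/(32 + ⅙))) = -(9 + (95 + ⅓)/(193/6))/(2*((95 + ⅓)/(193/6))) = -(9 + (6/193)*(286/3))/(2*((6/193)*(286/3))) = -(9 + 572/193)/(2*572/193) = -193*2309/(2*572*193) = -1*2309/1144 = -2309/1144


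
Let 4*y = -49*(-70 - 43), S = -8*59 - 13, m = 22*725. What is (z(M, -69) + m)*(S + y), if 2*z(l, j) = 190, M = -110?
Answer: 57713865/4 ≈ 1.4428e+7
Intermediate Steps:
m = 15950
S = -485 (S = -472 - 13 = -485)
z(l, j) = 95 (z(l, j) = (1/2)*190 = 95)
y = 5537/4 (y = (-49*(-70 - 43))/4 = (-49*(-113))/4 = (1/4)*5537 = 5537/4 ≈ 1384.3)
(z(M, -69) + m)*(S + y) = (95 + 15950)*(-485 + 5537/4) = 16045*(3597/4) = 57713865/4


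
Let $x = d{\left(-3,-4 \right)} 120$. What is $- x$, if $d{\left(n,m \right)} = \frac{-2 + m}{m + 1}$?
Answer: $-240$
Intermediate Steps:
$d{\left(n,m \right)} = \frac{-2 + m}{1 + m}$
$x = 240$ ($x = \frac{-2 - 4}{1 - 4} \cdot 120 = \frac{1}{-3} \left(-6\right) 120 = \left(- \frac{1}{3}\right) \left(-6\right) 120 = 2 \cdot 120 = 240$)
$- x = \left(-1\right) 240 = -240$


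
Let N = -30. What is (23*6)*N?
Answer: -4140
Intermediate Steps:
(23*6)*N = (23*6)*(-30) = 138*(-30) = -4140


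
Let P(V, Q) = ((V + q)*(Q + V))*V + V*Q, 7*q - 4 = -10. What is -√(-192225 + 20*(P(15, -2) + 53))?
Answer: -I*√6693785/7 ≈ -369.6*I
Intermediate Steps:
q = -6/7 (q = 4/7 + (⅐)*(-10) = 4/7 - 10/7 = -6/7 ≈ -0.85714)
P(V, Q) = Q*V + V*(-6/7 + V)*(Q + V) (P(V, Q) = ((V - 6/7)*(Q + V))*V + V*Q = ((-6/7 + V)*(Q + V))*V + Q*V = V*(-6/7 + V)*(Q + V) + Q*V = Q*V + V*(-6/7 + V)*(Q + V))
-√(-192225 + 20*(P(15, -2) + 53)) = -√(-192225 + 20*((⅐)*15*(-2 - 6*15 + 7*15² + 7*(-2)*15) + 53)) = -√(-192225 + 20*((⅐)*15*(-2 - 90 + 7*225 - 210) + 53)) = -√(-192225 + 20*((⅐)*15*(-2 - 90 + 1575 - 210) + 53)) = -√(-192225 + 20*((⅐)*15*1273 + 53)) = -√(-192225 + 20*(19095/7 + 53)) = -√(-192225 + 20*(19466/7)) = -√(-192225 + 389320/7) = -√(-956255/7) = -I*√6693785/7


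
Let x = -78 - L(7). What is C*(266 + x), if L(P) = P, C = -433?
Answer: -78373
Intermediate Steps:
x = -85 (x = -78 - 1*7 = -78 - 7 = -85)
C*(266 + x) = -433*(266 - 85) = -433*181 = -78373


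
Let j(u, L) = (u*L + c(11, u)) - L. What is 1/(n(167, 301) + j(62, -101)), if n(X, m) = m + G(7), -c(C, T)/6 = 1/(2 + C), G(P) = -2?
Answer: -13/76212 ≈ -0.00017058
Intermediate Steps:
c(C, T) = -6/(2 + C)
n(X, m) = -2 + m (n(X, m) = m - 2 = -2 + m)
j(u, L) = -6/13 - L + L*u (j(u, L) = (u*L - 6/(2 + 11)) - L = (L*u - 6/13) - L = (-6/13 + L*u) - L = -6/13 - L + L*u)
1/(n(167, 301) + j(62, -101)) = 1/((-2 + 301) + (-6/13 - 1*(-101) - 101*62)) = 1/(299 + (-6/13 + 101 - 6262)) = 1/(299 - 80099/13) = 1/(-76212/13) = -13/76212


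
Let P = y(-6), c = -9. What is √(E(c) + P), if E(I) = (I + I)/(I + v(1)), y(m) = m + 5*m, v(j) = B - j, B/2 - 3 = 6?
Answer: 3*I*√17/2 ≈ 6.1847*I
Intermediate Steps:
B = 18 (B = 6 + 2*6 = 6 + 12 = 18)
v(j) = 18 - j
y(m) = 6*m
P = -36 (P = 6*(-6) = -36)
E(I) = 2*I/(17 + I) (E(I) = (I + I)/(I + (18 - 1*1)) = (2*I)/(I + (18 - 1)) = (2*I)/(I + 17) = (2*I)/(17 + I) = 2*I/(17 + I))
√(E(c) + P) = √(2*(-9)/(17 - 9) - 36) = √(2*(-9)/8 - 36) = √(2*(-9)*(⅛) - 36) = √(-9/4 - 36) = √(-153/4) = 3*I*√17/2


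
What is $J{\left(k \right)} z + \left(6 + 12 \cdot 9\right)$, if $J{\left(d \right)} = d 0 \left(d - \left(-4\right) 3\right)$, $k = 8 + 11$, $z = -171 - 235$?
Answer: $114$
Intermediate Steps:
$z = -406$ ($z = -171 - 235 = -406$)
$k = 19$
$J{\left(d \right)} = 0$ ($J{\left(d \right)} = 0 \left(d - -12\right) = 0 \left(d + 12\right) = 0 \left(12 + d\right) = 0$)
$J{\left(k \right)} z + \left(6 + 12 \cdot 9\right) = 0 \left(-406\right) + \left(6 + 12 \cdot 9\right) = 0 + \left(6 + 108\right) = 0 + 114 = 114$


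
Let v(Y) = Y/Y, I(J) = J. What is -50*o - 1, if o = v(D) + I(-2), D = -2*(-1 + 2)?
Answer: 49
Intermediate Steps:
D = -2 (D = -2*1 = -2)
v(Y) = 1
o = -1 (o = 1 - 2 = -1)
-50*o - 1 = -50*(-1) - 1 = 50 - 1 = 49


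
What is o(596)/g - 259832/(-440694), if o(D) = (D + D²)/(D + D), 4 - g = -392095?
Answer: 102011414527/172795676706 ≈ 0.59036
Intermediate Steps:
g = 392099 (g = 4 - 1*(-392095) = 4 + 392095 = 392099)
o(D) = (D + D²)/(2*D) (o(D) = (D + D²)/((2*D)) = (D + D²)*(1/(2*D)) = (D + D²)/(2*D))
o(596)/g - 259832/(-440694) = (½ + (½)*596)/392099 - 259832/(-440694) = (½ + 298)*(1/392099) - 259832*(-1/440694) = (597/2)*(1/392099) + 129916/220347 = 597/784198 + 129916/220347 = 102011414527/172795676706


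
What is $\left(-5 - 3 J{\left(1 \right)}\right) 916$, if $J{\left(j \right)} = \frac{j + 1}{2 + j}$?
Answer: $-6412$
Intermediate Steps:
$J{\left(j \right)} = \frac{1 + j}{2 + j}$
$\left(-5 - 3 J{\left(1 \right)}\right) 916 = \left(-5 - 3 \frac{1 + 1}{2 + 1}\right) 916 = \left(-5 - 3 \cdot \frac{1}{3} \cdot 2\right) 916 = \left(-5 - 2\right) 916 = \left(-7\right) 916 = -6412$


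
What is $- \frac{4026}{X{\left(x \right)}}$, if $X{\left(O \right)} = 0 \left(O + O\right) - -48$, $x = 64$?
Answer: $- \frac{671}{8} \approx -83.875$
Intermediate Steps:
$X{\left(O \right)} = 48$ ($X{\left(O \right)} = 0 \cdot 2 O + 48 = 0 + 48 = 48$)
$- \frac{4026}{X{\left(x \right)}} = - \frac{4026}{48} = \left(-4026\right) \frac{1}{48} = - \frac{671}{8}$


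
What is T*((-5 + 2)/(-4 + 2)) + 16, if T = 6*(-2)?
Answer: -2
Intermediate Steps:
T = -12
T*((-5 + 2)/(-4 + 2)) + 16 = -12*(-5 + 2)/(-4 + 2) + 16 = -(-36)/(-2) + 16 = -(-36)*(-1)/2 + 16 = -12*3/2 + 16 = -18 + 16 = -2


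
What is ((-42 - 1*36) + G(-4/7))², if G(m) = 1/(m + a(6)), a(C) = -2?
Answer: 1990921/324 ≈ 6144.8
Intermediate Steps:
G(m) = 1/(-2 + m) (G(m) = 1/(m - 2) = 1/(-2 + m))
((-42 - 1*36) + G(-4/7))² = ((-42 - 1*36) + 1/(-2 - 4/7))² = ((-42 - 36) + 1/(-2 - 4*⅐))² = (-78 + 1/(-2 - 4/7))² = (-78 + 1/(-18/7))² = (-78 - 7/18)² = (-1411/18)² = 1990921/324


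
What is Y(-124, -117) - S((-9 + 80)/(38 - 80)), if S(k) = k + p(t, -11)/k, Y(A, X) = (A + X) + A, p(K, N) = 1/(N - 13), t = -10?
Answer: -2166925/5964 ≈ -363.33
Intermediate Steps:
p(K, N) = 1/(-13 + N)
Y(A, X) = X + 2*A
S(k) = k - 1/(24*k) (S(k) = k + 1/((-13 - 11)*k) = k + 1/((-24)*k) = k - 1/(24*k))
Y(-124, -117) - S((-9 + 80)/(38 - 80)) = (-117 + 2*(-124)) - ((-9 + 80)/(38 - 80) - (38 - 80)/(-9 + 80)/24) = (-117 - 248) - (71/(-42) - 1/(24*(71/(-42)))) = -365 - (71*(-1/42) - 1/(24*(71*(-1/42)))) = -365 - (-71/42 - 1/(24*(-71/42))) = -365 - (-71/42 - 1/24*(-42/71)) = -365 - (-71/42 + 7/284) = -365 - 1*(-9935/5964) = -365 + 9935/5964 = -2166925/5964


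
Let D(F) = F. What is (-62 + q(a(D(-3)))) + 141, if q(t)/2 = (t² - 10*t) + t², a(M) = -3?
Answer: 175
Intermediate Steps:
q(t) = -20*t + 4*t² (q(t) = 2*((t² - 10*t) + t²) = 2*(-10*t + 2*t²) = -20*t + 4*t²)
(-62 + q(a(D(-3)))) + 141 = (-62 + 4*(-3)*(-5 - 3)) + 141 = (-62 + 4*(-3)*(-8)) + 141 = (-62 + 96) + 141 = 34 + 141 = 175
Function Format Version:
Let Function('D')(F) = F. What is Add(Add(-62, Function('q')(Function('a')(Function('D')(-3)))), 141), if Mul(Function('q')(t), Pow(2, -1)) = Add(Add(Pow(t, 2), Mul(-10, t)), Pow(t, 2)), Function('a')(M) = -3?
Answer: 175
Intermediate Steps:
Function('q')(t) = Add(Mul(-20, t), Mul(4, Pow(t, 2))) (Function('q')(t) = Mul(2, Add(Add(Pow(t, 2), Mul(-10, t)), Pow(t, 2))) = Mul(2, Add(Mul(-10, t), Mul(2, Pow(t, 2)))) = Add(Mul(-20, t), Mul(4, Pow(t, 2))))
Add(Add(-62, Function('q')(Function('a')(Function('D')(-3)))), 141) = Add(Add(-62, Mul(4, -3, Add(-5, -3))), 141) = Add(Add(-62, Mul(4, -3, -8)), 141) = Add(Add(-62, 96), 141) = Add(34, 141) = 175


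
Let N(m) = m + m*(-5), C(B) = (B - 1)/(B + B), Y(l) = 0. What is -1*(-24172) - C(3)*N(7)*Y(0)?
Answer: 24172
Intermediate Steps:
C(B) = (-1 + B)/(2*B) (C(B) = (-1 + B)/((2*B)) = (-1 + B)*(1/(2*B)) = (-1 + B)/(2*B))
N(m) = -4*m (N(m) = m - 5*m = -4*m)
-1*(-24172) - C(3)*N(7)*Y(0) = -1*(-24172) - ((½)*(-1 + 3)/3)*(-4*7)*0 = 24172 - ((½)*(⅓)*2)*(-28)*0 = 24172 - (⅓)*(-28)*0 = 24172 - (-28)*0/3 = 24172 - 1*0 = 24172 + 0 = 24172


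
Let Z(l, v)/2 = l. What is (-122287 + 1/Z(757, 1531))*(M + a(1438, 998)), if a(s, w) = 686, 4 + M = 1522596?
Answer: -141011761505363/757 ≈ -1.8628e+11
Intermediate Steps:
M = 1522592 (M = -4 + 1522596 = 1522592)
Z(l, v) = 2*l
(-122287 + 1/Z(757, 1531))*(M + a(1438, 998)) = (-122287 + 1/(2*757))*(1522592 + 686) = (-122287 + 1/1514)*1523278 = -185142517/1514*1523278 = -141011761505363/757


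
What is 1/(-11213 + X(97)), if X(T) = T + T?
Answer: -1/11019 ≈ -9.0752e-5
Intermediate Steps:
X(T) = 2*T
1/(-11213 + X(97)) = 1/(-11213 + 2*97) = 1/(-11213 + 194) = 1/(-11019) = -1/11019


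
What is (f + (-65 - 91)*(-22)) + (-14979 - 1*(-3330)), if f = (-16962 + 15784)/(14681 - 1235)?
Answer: -55243480/6723 ≈ -8217.1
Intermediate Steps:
f = -589/6723 (f = -1178/13446 = -1178*1/13446 = -589/6723 ≈ -0.087610)
(f + (-65 - 91)*(-22)) + (-14979 - 1*(-3330)) = (-589/6723 + (-65 - 91)*(-22)) + (-14979 - 1*(-3330)) = (-589/6723 - 156*(-22)) + (-14979 + 3330) = (-589/6723 + 3432) - 11649 = 23072747/6723 - 11649 = -55243480/6723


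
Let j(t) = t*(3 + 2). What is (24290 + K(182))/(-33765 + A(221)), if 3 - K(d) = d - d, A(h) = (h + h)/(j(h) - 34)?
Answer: -1530459/2127169 ≈ -0.71948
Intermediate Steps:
j(t) = 5*t (j(t) = t*5 = 5*t)
A(h) = 2*h/(-34 + 5*h) (A(h) = (h + h)/(5*h - 34) = (2*h)/(-34 + 5*h) = 2*h/(-34 + 5*h))
K(d) = 3 (K(d) = 3 - (d - d) = 3 - 1*0 = 3 + 0 = 3)
(24290 + K(182))/(-33765 + A(221)) = (24290 + 3)/(-33765 + 2*221/(-34 + 5*221)) = 24293/(-33765 + 2*221/(-34 + 1105)) = 24293/(-33765 + 2*221/1071) = 24293/(-33765 + 2*221*(1/1071)) = 24293/(-33765 + 26/63) = 24293/(-2127169/63) = 24293*(-63/2127169) = -1530459/2127169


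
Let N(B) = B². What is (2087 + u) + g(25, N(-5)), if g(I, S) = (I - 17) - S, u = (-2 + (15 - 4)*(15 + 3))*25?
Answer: 6970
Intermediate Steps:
u = 4900 (u = (-2 + 11*18)*25 = (-2 + 198)*25 = 196*25 = 4900)
g(I, S) = -17 + I - S (g(I, S) = (-17 + I) - S = -17 + I - S)
(2087 + u) + g(25, N(-5)) = (2087 + 4900) + (-17 + 25 - 1*(-5)²) = 6987 + (-17 + 25 - 1*25) = 6987 + (-17 + 25 - 25) = 6987 - 17 = 6970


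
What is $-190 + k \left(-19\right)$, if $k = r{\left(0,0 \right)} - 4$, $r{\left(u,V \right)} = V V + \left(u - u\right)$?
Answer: $-114$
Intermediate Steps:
$r{\left(u,V \right)} = V^{2}$ ($r{\left(u,V \right)} = V^{2} + 0 = V^{2}$)
$k = -4$ ($k = 0^{2} - 4 = 0 - 4 = -4$)
$-190 + k \left(-19\right) = -190 - -76 = -190 + 76 = -114$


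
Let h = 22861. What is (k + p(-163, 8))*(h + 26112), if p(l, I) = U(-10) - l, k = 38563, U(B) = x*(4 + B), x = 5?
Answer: 1895059208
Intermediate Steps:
U(B) = 20 + 5*B (U(B) = 5*(4 + B) = 20 + 5*B)
p(l, I) = -30 - l (p(l, I) = (20 + 5*(-10)) - l = (20 - 50) - l = -30 - l)
(k + p(-163, 8))*(h + 26112) = (38563 + (-30 - 1*(-163)))*(22861 + 26112) = (38563 + (-30 + 163))*48973 = (38563 + 133)*48973 = 38696*48973 = 1895059208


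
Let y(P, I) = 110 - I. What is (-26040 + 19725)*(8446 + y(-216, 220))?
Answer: -52641840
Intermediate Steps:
(-26040 + 19725)*(8446 + y(-216, 220)) = (-26040 + 19725)*(8446 + (110 - 1*220)) = -6315*(8446 + (110 - 220)) = -6315*(8446 - 110) = -6315*8336 = -52641840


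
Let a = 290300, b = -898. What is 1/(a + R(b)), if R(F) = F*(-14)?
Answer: 1/302872 ≈ 3.3017e-6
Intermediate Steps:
R(F) = -14*F
1/(a + R(b)) = 1/(290300 - 14*(-898)) = 1/(290300 + 12572) = 1/302872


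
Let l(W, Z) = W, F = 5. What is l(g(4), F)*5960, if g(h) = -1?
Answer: -5960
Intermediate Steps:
l(g(4), F)*5960 = -1*5960 = -5960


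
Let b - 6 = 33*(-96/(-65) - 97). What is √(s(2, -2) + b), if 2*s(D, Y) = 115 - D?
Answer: I*√52216970/130 ≈ 55.586*I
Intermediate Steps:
s(D, Y) = 115/2 - D/2 (s(D, Y) = (115 - D)/2 = 115/2 - D/2)
b = -204507/65 (b = 6 + 33*(-96/(-65) - 97) = 6 + 33*(-96*(-1/65) - 97) = 6 + 33*(96/65 - 97) = 6 + 33*(-6209/65) = 6 - 204897/65 = -204507/65 ≈ -3146.3)
√(s(2, -2) + b) = √((115/2 - ½*2) - 204507/65) = √((115/2 - 1) - 204507/65) = √(113/2 - 204507/65) = √(-401669/130) = I*√52216970/130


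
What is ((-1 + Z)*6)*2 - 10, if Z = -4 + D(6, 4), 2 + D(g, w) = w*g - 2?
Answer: 170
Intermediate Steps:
D(g, w) = -4 + g*w (D(g, w) = -2 + (w*g - 2) = -2 + (g*w - 2) = -2 + (-2 + g*w) = -4 + g*w)
Z = 16 (Z = -4 + (-4 + 6*4) = -4 + (-4 + 24) = -4 + 20 = 16)
((-1 + Z)*6)*2 - 10 = ((-1 + 16)*6)*2 - 10 = (15*6)*2 - 10 = 90*2 - 10 = 180 - 10 = 170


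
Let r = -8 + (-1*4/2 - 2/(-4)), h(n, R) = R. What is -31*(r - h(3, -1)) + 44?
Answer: 615/2 ≈ 307.50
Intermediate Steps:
r = -19/2 (r = -8 + (-4*1/2 - 2*(-1/4)) = -8 + (-2 + 1/2) = -8 - 3/2 = -19/2 ≈ -9.5000)
-31*(r - h(3, -1)) + 44 = -31*(-19/2 - 1*(-1)) + 44 = -31*(-19/2 + 1) + 44 = -31*(-17/2) + 44 = 527/2 + 44 = 615/2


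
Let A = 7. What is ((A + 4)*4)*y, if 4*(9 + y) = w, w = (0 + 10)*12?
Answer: 924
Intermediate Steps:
w = 120 (w = 10*12 = 120)
y = 21 (y = -9 + (1/4)*120 = -9 + 30 = 21)
((A + 4)*4)*y = ((7 + 4)*4)*21 = (11*4)*21 = 44*21 = 924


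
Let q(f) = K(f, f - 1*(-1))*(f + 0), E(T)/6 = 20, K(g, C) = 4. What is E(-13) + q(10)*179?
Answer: 7280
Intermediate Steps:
E(T) = 120 (E(T) = 6*20 = 120)
q(f) = 4*f (q(f) = 4*(f + 0) = 4*f)
E(-13) + q(10)*179 = 120 + (4*10)*179 = 120 + 40*179 = 120 + 7160 = 7280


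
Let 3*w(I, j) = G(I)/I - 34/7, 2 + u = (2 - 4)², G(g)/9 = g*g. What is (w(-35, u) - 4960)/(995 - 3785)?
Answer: 106399/58590 ≈ 1.8160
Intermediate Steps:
G(g) = 9*g² (G(g) = 9*(g*g) = 9*g²)
u = 2 (u = -2 + (2 - 4)² = -2 + (-2)² = -2 + 4 = 2)
w(I, j) = -34/21 + 3*I (w(I, j) = ((9*I²)/I - 34/7)/3 = (9*I - 34*⅐)/3 = (9*I - 34/7)/3 = (-34/7 + 9*I)/3 = -34/21 + 3*I)
(w(-35, u) - 4960)/(995 - 3785) = ((-34/21 + 3*(-35)) - 4960)/(995 - 3785) = ((-34/21 - 105) - 4960)/(-2790) = (-2239/21 - 4960)*(-1/2790) = -106399/21*(-1/2790) = 106399/58590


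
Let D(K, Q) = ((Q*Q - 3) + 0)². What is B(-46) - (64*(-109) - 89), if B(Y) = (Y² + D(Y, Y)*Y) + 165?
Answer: -205370028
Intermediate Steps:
D(K, Q) = (-3 + Q²)² (D(K, Q) = ((Q² - 3) + 0)² = ((-3 + Q²) + 0)² = (-3 + Q²)²)
B(Y) = 165 + Y² + Y*(-3 + Y²)² (B(Y) = (Y² + (-3 + Y²)²*Y) + 165 = (Y² + Y*(-3 + Y²)²) + 165 = 165 + Y² + Y*(-3 + Y²)²)
B(-46) - (64*(-109) - 89) = (165 + (-46)² - 46*(-3 + (-46)²)²) - (64*(-109) - 89) = (165 + 2116 - 46*(-3 + 2116)²) - (-6976 - 89) = (165 + 2116 - 46*2113²) - 1*(-7065) = (165 + 2116 - 46*4464769) + 7065 = (165 + 2116 - 205379374) + 7065 = -205377093 + 7065 = -205370028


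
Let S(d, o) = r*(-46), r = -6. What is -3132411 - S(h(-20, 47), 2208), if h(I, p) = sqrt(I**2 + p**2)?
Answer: -3132687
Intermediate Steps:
S(d, o) = 276 (S(d, o) = -6*(-46) = 276)
-3132411 - S(h(-20, 47), 2208) = -3132411 - 1*276 = -3132411 - 276 = -3132687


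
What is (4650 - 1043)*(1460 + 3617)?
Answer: 18312739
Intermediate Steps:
(4650 - 1043)*(1460 + 3617) = 3607*5077 = 18312739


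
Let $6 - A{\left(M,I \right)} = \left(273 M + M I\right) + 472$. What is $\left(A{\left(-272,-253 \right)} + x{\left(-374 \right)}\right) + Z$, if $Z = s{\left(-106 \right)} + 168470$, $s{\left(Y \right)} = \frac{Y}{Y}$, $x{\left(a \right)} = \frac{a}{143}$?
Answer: $\frac{2254751}{13} \approx 1.7344 \cdot 10^{5}$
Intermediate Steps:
$A{\left(M,I \right)} = -466 - 273 M - I M$ ($A{\left(M,I \right)} = 6 - \left(\left(273 M + M I\right) + 472\right) = 6 - \left(\left(273 M + I M\right) + 472\right) = 6 - \left(472 + 273 M + I M\right) = -466 - 273 M - I M$)
$x{\left(a \right)} = \frac{a}{143}$ ($x{\left(a \right)} = a \frac{1}{143} = \frac{a}{143}$)
$s{\left(Y \right)} = 1$
$Z = 168471$ ($Z = 1 + 168470 = 168471$)
$\left(A{\left(-272,-253 \right)} + x{\left(-374 \right)}\right) + Z = \left(\left(-466 - -74256 - \left(-253\right) \left(-272\right)\right) + \frac{1}{143} \left(-374\right)\right) + 168471 = \left(\left(-466 + 74256 - 68816\right) - \frac{34}{13}\right) + 168471 = \left(4974 - \frac{34}{13}\right) + 168471 = \frac{64628}{13} + 168471 = \frac{2254751}{13}$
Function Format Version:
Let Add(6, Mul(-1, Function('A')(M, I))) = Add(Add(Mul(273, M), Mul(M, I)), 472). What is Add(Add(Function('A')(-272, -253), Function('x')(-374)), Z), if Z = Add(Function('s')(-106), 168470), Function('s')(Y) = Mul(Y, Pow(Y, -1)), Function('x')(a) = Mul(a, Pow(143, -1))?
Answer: Rational(2254751, 13) ≈ 1.7344e+5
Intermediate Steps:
Function('A')(M, I) = Add(-466, Mul(-273, M), Mul(-1, I, M)) (Function('A')(M, I) = Add(6, Mul(-1, Add(Add(Mul(273, M), Mul(M, I)), 472))) = Add(6, Mul(-1, Add(Add(Mul(273, M), Mul(I, M)), 472))) = Add(6, Mul(-1, Add(472, Mul(273, M), Mul(I, M)))) = Add(6, Add(-472, Mul(-273, M), Mul(-1, I, M))) = Add(-466, Mul(-273, M), Mul(-1, I, M)))
Function('x')(a) = Mul(Rational(1, 143), a) (Function('x')(a) = Mul(a, Rational(1, 143)) = Mul(Rational(1, 143), a))
Function('s')(Y) = 1
Z = 168471 (Z = Add(1, 168470) = 168471)
Add(Add(Function('A')(-272, -253), Function('x')(-374)), Z) = Add(Add(Add(-466, Mul(-273, -272), Mul(-1, -253, -272)), Mul(Rational(1, 143), -374)), 168471) = Add(Add(Add(-466, 74256, -68816), Rational(-34, 13)), 168471) = Add(Add(4974, Rational(-34, 13)), 168471) = Add(Rational(64628, 13), 168471) = Rational(2254751, 13)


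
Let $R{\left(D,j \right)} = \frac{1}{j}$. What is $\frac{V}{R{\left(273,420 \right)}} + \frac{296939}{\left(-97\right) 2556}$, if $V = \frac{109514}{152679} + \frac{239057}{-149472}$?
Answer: $- \frac{1622617207889767}{4365829133496} \approx -371.66$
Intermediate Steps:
$V = - \frac{6709902365}{7607078496}$ ($V = 109514 \cdot \frac{1}{152679} + 239057 \left(- \frac{1}{149472}\right) = \frac{109514}{152679} - \frac{239057}{149472} = - \frac{6709902365}{7607078496} \approx -0.88206$)
$\frac{V}{R{\left(273,420 \right)}} + \frac{296939}{\left(-97\right) 2556} = - \frac{6709902365}{7607078496 \cdot \frac{1}{420}} + \frac{296939}{\left(-97\right) 2556} = - \frac{6709902365 \frac{1}{\frac{1}{420}}}{7607078496} + \frac{296939}{-247932} = \left(- \frac{6709902365}{7607078496}\right) 420 + 296939 \left(- \frac{1}{247932}\right) = - \frac{234846582775}{633923208} - \frac{296939}{247932} = - \frac{1622617207889767}{4365829133496}$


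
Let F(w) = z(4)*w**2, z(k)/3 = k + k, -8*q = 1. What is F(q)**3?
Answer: 27/512 ≈ 0.052734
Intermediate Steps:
q = -1/8 (q = -1/8*1 = -1/8 ≈ -0.12500)
z(k) = 6*k (z(k) = 3*(k + k) = 3*(2*k) = 6*k)
F(w) = 24*w**2 (F(w) = (6*4)*w**2 = 24*w**2)
F(q)**3 = (24*(-1/8)**2)**3 = (24*(1/64))**3 = (3/8)**3 = 27/512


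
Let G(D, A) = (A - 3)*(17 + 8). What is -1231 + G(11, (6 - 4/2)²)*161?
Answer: 51094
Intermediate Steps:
G(D, A) = -75 + 25*A (G(D, A) = (-3 + A)*25 = -75 + 25*A)
-1231 + G(11, (6 - 4/2)²)*161 = -1231 + (-75 + 25*(6 - 4/2)²)*161 = -1231 + (-75 + 25*(6 - 4*½)²)*161 = -1231 + (-75 + 25*(6 - 2)²)*161 = -1231 + (-75 + 25*4²)*161 = -1231 + (-75 + 25*16)*161 = -1231 + (-75 + 400)*161 = -1231 + 325*161 = -1231 + 52325 = 51094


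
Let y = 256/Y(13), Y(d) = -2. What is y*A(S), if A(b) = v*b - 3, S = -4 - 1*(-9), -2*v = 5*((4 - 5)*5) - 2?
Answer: -8256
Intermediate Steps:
v = 27/2 (v = -(5*((4 - 5)*5) - 2)/2 = -(5*(-1*5) - 2)/2 = -(5*(-5) - 2)/2 = -(-25 - 2)/2 = -½*(-27) = 27/2 ≈ 13.500)
S = 5 (S = -4 + 9 = 5)
y = -128 (y = 256/(-2) = 256*(-½) = -128)
A(b) = -3 + 27*b/2 (A(b) = 27*b/2 - 3 = -3 + 27*b/2)
y*A(S) = -128*(-3 + (27/2)*5) = -128*(-3 + 135/2) = -128*129/2 = -8256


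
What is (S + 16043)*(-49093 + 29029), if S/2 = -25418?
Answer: 698086752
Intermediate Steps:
S = -50836 (S = 2*(-25418) = -50836)
(S + 16043)*(-49093 + 29029) = (-50836 + 16043)*(-49093 + 29029) = -34793*(-20064) = 698086752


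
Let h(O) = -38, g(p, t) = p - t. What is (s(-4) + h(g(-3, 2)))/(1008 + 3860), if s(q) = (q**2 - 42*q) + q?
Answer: 71/2434 ≈ 0.029170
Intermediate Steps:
s(q) = q**2 - 41*q
(s(-4) + h(g(-3, 2)))/(1008 + 3860) = (-4*(-41 - 4) - 38)/(1008 + 3860) = (-4*(-45) - 38)/4868 = (180 - 38)*(1/4868) = 142*(1/4868) = 71/2434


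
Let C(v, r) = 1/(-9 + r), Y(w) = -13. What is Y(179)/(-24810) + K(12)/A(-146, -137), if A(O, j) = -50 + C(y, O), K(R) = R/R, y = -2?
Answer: -3744787/192302310 ≈ -0.019473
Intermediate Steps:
K(R) = 1
A(O, j) = -50 + 1/(-9 + O)
Y(179)/(-24810) + K(12)/A(-146, -137) = -13/(-24810) + 1/((451 - 50*(-146))/(-9 - 146)) = -13*(-1/24810) + 1/((451 + 7300)/(-155)) = 13/24810 + 1/(-1/155*7751) = 13/24810 + 1/(-7751/155) = 13/24810 + 1*(-155/7751) = 13/24810 - 155/7751 = -3744787/192302310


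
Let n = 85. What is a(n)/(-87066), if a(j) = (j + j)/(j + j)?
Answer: -1/87066 ≈ -1.1486e-5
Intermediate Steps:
a(j) = 1 (a(j) = (2*j)/((2*j)) = (2*j)*(1/(2*j)) = 1)
a(n)/(-87066) = 1/(-87066) = 1*(-1/87066) = -1/87066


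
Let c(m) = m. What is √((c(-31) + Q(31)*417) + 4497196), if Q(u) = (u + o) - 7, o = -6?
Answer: 3*√500519 ≈ 2122.4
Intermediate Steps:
Q(u) = -13 + u (Q(u) = (u - 6) - 7 = (-6 + u) - 7 = -13 + u)
√((c(-31) + Q(31)*417) + 4497196) = √((-31 + (-13 + 31)*417) + 4497196) = √((-31 + 18*417) + 4497196) = √((-31 + 7506) + 4497196) = √(7475 + 4497196) = √4504671 = 3*√500519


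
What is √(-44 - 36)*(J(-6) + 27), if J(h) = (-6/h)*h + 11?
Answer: 128*I*√5 ≈ 286.22*I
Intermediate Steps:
J(h) = 5 (J(h) = -6 + 11 = 5)
√(-44 - 36)*(J(-6) + 27) = √(-44 - 36)*(5 + 27) = √(-80)*32 = (4*I*√5)*32 = 128*I*√5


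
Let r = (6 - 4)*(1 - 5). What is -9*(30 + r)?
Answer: -198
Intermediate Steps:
r = -8 (r = 2*(-4) = -8)
-9*(30 + r) = -9*(30 - 8) = -9*22 = -198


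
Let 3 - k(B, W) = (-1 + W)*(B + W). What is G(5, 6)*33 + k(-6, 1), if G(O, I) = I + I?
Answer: 399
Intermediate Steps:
k(B, W) = 3 - (-1 + W)*(B + W)
G(O, I) = 2*I
G(5, 6)*33 + k(-6, 1) = (2*6)*33 + (3 - 6 + 1 - 1*1² - 1*(-6)*1) = 12*33 + (3 - 6 + 1 - 1*1 + 6) = 396 + (3 - 6 + 1 - 1 + 6) = 396 + 3 = 399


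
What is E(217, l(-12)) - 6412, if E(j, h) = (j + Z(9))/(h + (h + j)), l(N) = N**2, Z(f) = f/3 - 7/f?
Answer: -29140567/4545 ≈ -6411.6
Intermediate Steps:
Z(f) = -7/f + f/3 (Z(f) = f*(1/3) - 7/f = f/3 - 7/f = -7/f + f/3)
E(j, h) = (20/9 + j)/(j + 2*h) (E(j, h) = (j + (-7/9 + (1/3)*9))/(h + (h + j)) = (j + (-7*1/9 + 3))/(j + 2*h) = (j + (-7/9 + 3))/(j + 2*h) = (j + 20/9)/(j + 2*h) = (20/9 + j)/(j + 2*h))
E(217, l(-12)) - 6412 = (20/9 + 217)/(217 + 2*(-12)**2) - 6412 = (1973/9)/(217 + 2*144) - 6412 = (1973/9)/(217 + 288) - 6412 = (1973/9)/505 - 6412 = (1/505)*(1973/9) - 6412 = 1973/4545 - 6412 = -29140567/4545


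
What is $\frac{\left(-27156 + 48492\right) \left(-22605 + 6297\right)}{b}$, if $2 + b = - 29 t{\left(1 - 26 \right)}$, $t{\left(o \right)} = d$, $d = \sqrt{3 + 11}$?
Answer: $- \frac{347947488}{5885} + \frac{5045238576 \sqrt{14}}{5885} \approx 3.1486 \cdot 10^{6}$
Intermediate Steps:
$d = \sqrt{14} \approx 3.7417$
$t{\left(o \right)} = \sqrt{14}$
$b = -2 - 29 \sqrt{14} \approx -110.51$
$\frac{\left(-27156 + 48492\right) \left(-22605 + 6297\right)}{b} = \frac{\left(-27156 + 48492\right) \left(-22605 + 6297\right)}{-2 - 29 \sqrt{14}} = \frac{21336 \left(-16308\right)}{-2 - 29 \sqrt{14}} = - \frac{347947488}{-2 - 29 \sqrt{14}}$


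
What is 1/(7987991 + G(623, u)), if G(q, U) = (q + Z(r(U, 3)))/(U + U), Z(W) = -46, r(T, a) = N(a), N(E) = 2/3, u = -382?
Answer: 764/6102824547 ≈ 1.2519e-7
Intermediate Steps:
N(E) = 2/3 (N(E) = 2*(1/3) = 2/3)
r(T, a) = 2/3
G(q, U) = (-46 + q)/(2*U) (G(q, U) = (q - 46)/(U + U) = (-46 + q)/((2*U)) = (-46 + q)*(1/(2*U)) = (-46 + q)/(2*U))
1/(7987991 + G(623, u)) = 1/(7987991 + (1/2)*(-46 + 623)/(-382)) = 1/(7987991 + (1/2)*(-1/382)*577) = 1/(7987991 - 577/764) = 1/(6102824547/764) = 764/6102824547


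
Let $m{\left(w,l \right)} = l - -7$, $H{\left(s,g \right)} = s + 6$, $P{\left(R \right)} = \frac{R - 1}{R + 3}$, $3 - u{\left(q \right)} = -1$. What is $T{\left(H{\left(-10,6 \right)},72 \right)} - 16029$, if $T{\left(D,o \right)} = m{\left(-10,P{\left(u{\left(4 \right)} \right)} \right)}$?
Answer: $- \frac{112151}{7} \approx -16022.0$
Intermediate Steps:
$u{\left(q \right)} = 4$ ($u{\left(q \right)} = 3 - -1 = 3 + 1 = 4$)
$P{\left(R \right)} = \frac{-1 + R}{3 + R}$
$H{\left(s,g \right)} = 6 + s$
$m{\left(w,l \right)} = 7 + l$ ($m{\left(w,l \right)} = l + 7 = 7 + l$)
$T{\left(D,o \right)} = \frac{52}{7}$ ($T{\left(D,o \right)} = 7 + \frac{-1 + 4}{3 + 4} = 7 + \frac{1}{7} \cdot 3 = 7 + \frac{3}{7} = \frac{52}{7}$)
$T{\left(H{\left(-10,6 \right)},72 \right)} - 16029 = \frac{52}{7} - 16029 = - \frac{112151}{7}$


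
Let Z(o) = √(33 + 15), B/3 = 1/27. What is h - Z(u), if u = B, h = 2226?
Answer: 2226 - 4*√3 ≈ 2219.1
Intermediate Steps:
B = ⅑ (B = 3/27 = 3*(1/27) = ⅑ ≈ 0.11111)
u = ⅑ ≈ 0.11111
Z(o) = 4*√3 (Z(o) = √48 = 4*√3)
h - Z(u) = 2226 - 4*√3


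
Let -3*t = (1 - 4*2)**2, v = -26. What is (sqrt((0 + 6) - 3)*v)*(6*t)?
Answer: 2548*sqrt(3) ≈ 4413.3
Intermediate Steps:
t = -49/3 (t = -(1 - 4*2)**2/3 = -(1 - 8)**2/3 = -1/3*(-7)**2 = -1/3*49 = -49/3 ≈ -16.333)
(sqrt((0 + 6) - 3)*v)*(6*t) = (sqrt((0 + 6) - 3)*(-26))*(6*(-49/3)) = (sqrt(6 - 3)*(-26))*(-98) = (sqrt(3)*(-26))*(-98) = -26*sqrt(3)*(-98) = 2548*sqrt(3)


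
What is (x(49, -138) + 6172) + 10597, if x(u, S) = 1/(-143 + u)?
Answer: 1576285/94 ≈ 16769.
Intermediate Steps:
(x(49, -138) + 6172) + 10597 = (1/(-143 + 49) + 6172) + 10597 = (1/(-94) + 6172) + 10597 = (-1/94 + 6172) + 10597 = 580167/94 + 10597 = 1576285/94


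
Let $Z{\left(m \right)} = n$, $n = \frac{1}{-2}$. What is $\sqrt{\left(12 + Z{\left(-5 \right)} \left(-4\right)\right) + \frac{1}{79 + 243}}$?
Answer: $\frac{3 \sqrt{161322}}{322} \approx 3.7421$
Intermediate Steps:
$n = - \frac{1}{2} \approx -0.5$
$Z{\left(m \right)} = - \frac{1}{2}$
$\sqrt{\left(12 + Z{\left(-5 \right)} \left(-4\right)\right) + \frac{1}{79 + 243}} = \sqrt{\left(12 - -2\right) + \frac{1}{79 + 243}} = \sqrt{\left(12 + 2\right) + \frac{1}{322}} = \sqrt{14 + \frac{1}{322}} = \sqrt{\frac{4509}{322}} = \frac{3 \sqrt{161322}}{322}$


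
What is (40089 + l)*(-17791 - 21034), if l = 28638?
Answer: -2668325775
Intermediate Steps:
(40089 + l)*(-17791 - 21034) = (40089 + 28638)*(-17791 - 21034) = 68727*(-38825) = -2668325775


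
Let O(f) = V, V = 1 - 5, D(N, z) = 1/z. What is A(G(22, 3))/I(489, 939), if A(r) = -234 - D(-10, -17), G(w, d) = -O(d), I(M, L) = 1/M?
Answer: -1944753/17 ≈ -1.1440e+5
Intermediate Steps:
V = -4
O(f) = -4
G(w, d) = 4 (G(w, d) = -1*(-4) = 4)
A(r) = -3977/17 (A(r) = -234 - 1/(-17) = -234 - 1*(-1/17) = -234 + 1/17 = -3977/17)
A(G(22, 3))/I(489, 939) = -3977/(17*(1/489)) = -3977/(17*1/489) = -3977/17*489 = -1944753/17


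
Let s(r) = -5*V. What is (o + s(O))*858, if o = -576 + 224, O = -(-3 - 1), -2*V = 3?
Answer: -295581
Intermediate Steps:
V = -3/2 (V = -½*3 = -3/2 ≈ -1.5000)
O = 4 (O = -1*(-4) = 4)
s(r) = 15/2 (s(r) = -5*(-3/2) = 15/2)
o = -352
(o + s(O))*858 = (-352 + 15/2)*858 = -689/2*858 = -295581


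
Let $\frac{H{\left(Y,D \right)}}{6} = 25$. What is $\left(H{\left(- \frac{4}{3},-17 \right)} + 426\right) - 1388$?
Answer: $-812$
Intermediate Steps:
$H{\left(Y,D \right)} = 150$ ($H{\left(Y,D \right)} = 6 \cdot 25 = 150$)
$\left(H{\left(- \frac{4}{3},-17 \right)} + 426\right) - 1388 = \left(150 + 426\right) - 1388 = 576 - 1388 = -812$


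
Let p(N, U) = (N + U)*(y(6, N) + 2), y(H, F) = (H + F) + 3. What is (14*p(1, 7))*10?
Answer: 13440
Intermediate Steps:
y(H, F) = 3 + F + H (y(H, F) = (F + H) + 3 = 3 + F + H)
p(N, U) = (11 + N)*(N + U) (p(N, U) = (N + U)*((3 + N + 6) + 2) = (N + U)*((9 + N) + 2) = (N + U)*(11 + N) = (11 + N)*(N + U))
(14*p(1, 7))*10 = (14*(1² + 11*1 + 11*7 + 1*7))*10 = (14*(1 + 11 + 77 + 7))*10 = (14*96)*10 = 1344*10 = 13440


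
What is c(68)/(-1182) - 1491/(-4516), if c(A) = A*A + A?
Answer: -3237785/889652 ≈ -3.6394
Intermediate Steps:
c(A) = A + A² (c(A) = A² + A = A + A²)
c(68)/(-1182) - 1491/(-4516) = (68*(1 + 68))/(-1182) - 1491/(-4516) = (68*69)*(-1/1182) - 1491*(-1/4516) = 4692*(-1/1182) + 1491/4516 = -782/197 + 1491/4516 = -3237785/889652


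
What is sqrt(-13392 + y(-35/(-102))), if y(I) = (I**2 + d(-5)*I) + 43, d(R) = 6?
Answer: I*sqrt(138860351)/102 ≈ 115.53*I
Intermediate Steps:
y(I) = 43 + I**2 + 6*I (y(I) = (I**2 + 6*I) + 43 = 43 + I**2 + 6*I)
sqrt(-13392 + y(-35/(-102))) = sqrt(-13392 + (43 + (-35/(-102))**2 + 6*(-35/(-102)))) = sqrt(-13392 + (43 + (-35*(-1/102))**2 + 6*(-35*(-1/102)))) = sqrt(-13392 + (43 + (35/102)**2 + 6*(35/102))) = sqrt(-13392 + (43 + 1225/10404 + 35/17)) = sqrt(-13392 + 470017/10404) = sqrt(-138860351/10404) = I*sqrt(138860351)/102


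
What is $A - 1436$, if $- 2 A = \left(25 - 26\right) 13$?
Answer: $- \frac{2859}{2} \approx -1429.5$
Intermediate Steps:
$A = \frac{13}{2}$ ($A = - \frac{\left(25 - 26\right) 13}{2} = - \frac{\left(-1\right) 13}{2} = \left(- \frac{1}{2}\right) \left(-13\right) = \frac{13}{2} \approx 6.5$)
$A - 1436 = \frac{13}{2} - 1436 = - \frac{2859}{2}$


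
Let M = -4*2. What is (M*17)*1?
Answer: -136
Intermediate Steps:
M = -8
(M*17)*1 = -8*17*1 = -136*1 = -136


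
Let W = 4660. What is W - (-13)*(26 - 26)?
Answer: 4660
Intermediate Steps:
W - (-13)*(26 - 26) = 4660 - (-13)*(26 - 26) = 4660 - (-13)*0 = 4660 - 1*0 = 4660 + 0 = 4660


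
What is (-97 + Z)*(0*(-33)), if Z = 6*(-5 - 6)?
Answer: 0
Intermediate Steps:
Z = -66 (Z = 6*(-11) = -66)
(-97 + Z)*(0*(-33)) = (-97 - 66)*(0*(-33)) = -163*0 = 0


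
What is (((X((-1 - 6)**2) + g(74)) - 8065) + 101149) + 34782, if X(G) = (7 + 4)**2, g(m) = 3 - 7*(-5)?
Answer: 128025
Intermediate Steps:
g(m) = 38 (g(m) = 3 + 35 = 38)
X(G) = 121 (X(G) = 11**2 = 121)
(((X((-1 - 6)**2) + g(74)) - 8065) + 101149) + 34782 = (((121 + 38) - 8065) + 101149) + 34782 = ((159 - 8065) + 101149) + 34782 = (-7906 + 101149) + 34782 = 93243 + 34782 = 128025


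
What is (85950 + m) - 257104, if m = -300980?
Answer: -472134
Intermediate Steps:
(85950 + m) - 257104 = (85950 - 300980) - 257104 = -215030 - 257104 = -472134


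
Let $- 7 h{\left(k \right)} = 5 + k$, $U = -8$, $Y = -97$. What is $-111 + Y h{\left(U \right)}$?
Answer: $- \frac{1068}{7} \approx -152.57$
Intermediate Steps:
$h{\left(k \right)} = - \frac{5}{7} - \frac{k}{7}$ ($h{\left(k \right)} = - \frac{5 + k}{7} = - \frac{5}{7} - \frac{k}{7}$)
$-111 + Y h{\left(U \right)} = -111 - 97 \left(- \frac{5}{7} - - \frac{8}{7}\right) = -111 - 97 \left(- \frac{5}{7} + \frac{8}{7}\right) = -111 - \frac{291}{7} = - \frac{1068}{7}$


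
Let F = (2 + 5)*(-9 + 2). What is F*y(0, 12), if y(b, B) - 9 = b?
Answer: -441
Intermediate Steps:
y(b, B) = 9 + b
F = -49 (F = 7*(-7) = -49)
F*y(0, 12) = -49*(9 + 0) = -49*9 = -441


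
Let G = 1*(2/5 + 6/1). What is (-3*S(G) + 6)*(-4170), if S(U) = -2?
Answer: -50040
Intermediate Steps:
G = 32/5 (G = 1*(2*(⅕) + 6*1) = 1*(⅖ + 6) = 1*(32/5) = 32/5 ≈ 6.4000)
(-3*S(G) + 6)*(-4170) = (-3*(-2) + 6)*(-4170) = (6 + 6)*(-4170) = 12*(-4170) = -50040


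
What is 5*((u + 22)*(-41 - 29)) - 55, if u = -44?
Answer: 7645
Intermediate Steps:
5*((u + 22)*(-41 - 29)) - 55 = 5*((-44 + 22)*(-41 - 29)) - 55 = 5*(-22*(-70)) - 55 = 5*1540 - 55 = 7700 - 55 = 7645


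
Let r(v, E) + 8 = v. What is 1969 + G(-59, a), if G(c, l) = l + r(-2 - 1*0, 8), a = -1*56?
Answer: 1903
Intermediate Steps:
r(v, E) = -8 + v
a = -56
G(c, l) = -10 + l (G(c, l) = l + (-8 + (-2 - 1*0)) = l + (-8 + (-2 + 0)) = l + (-8 - 2) = l - 10 = -10 + l)
1969 + G(-59, a) = 1969 + (-10 - 56) = 1969 - 66 = 1903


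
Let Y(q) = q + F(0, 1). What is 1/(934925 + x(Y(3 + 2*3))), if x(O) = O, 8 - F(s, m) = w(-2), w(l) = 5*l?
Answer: 1/934952 ≈ 1.0696e-6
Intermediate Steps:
F(s, m) = 18 (F(s, m) = 8 - 5*(-2) = 8 - 1*(-10) = 8 + 10 = 18)
Y(q) = 18 + q (Y(q) = q + 18 = 18 + q)
1/(934925 + x(Y(3 + 2*3))) = 1/(934925 + (18 + (3 + 2*3))) = 1/(934925 + (18 + (3 + 6))) = 1/(934925 + (18 + 9)) = 1/(934925 + 27) = 1/934952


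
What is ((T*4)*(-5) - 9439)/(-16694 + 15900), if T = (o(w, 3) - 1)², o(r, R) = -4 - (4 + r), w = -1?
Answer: 27/2 ≈ 13.500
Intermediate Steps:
o(r, R) = -8 - r (o(r, R) = -4 + (-4 - r) = -8 - r)
T = 64 (T = ((-8 - 1*(-1)) - 1)² = ((-8 + 1) - 1)² = (-7 - 1)² = (-8)² = 64)
((T*4)*(-5) - 9439)/(-16694 + 15900) = ((64*4)*(-5) - 9439)/(-16694 + 15900) = (256*(-5) - 9439)/(-794) = (-1280 - 9439)*(-1/794) = -10719*(-1/794) = 27/2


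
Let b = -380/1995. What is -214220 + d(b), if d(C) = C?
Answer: -4498624/21 ≈ -2.1422e+5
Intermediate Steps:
b = -4/21 (b = -380*1/1995 = -4/21 ≈ -0.19048)
-214220 + d(b) = -214220 - 4/21 = -4498624/21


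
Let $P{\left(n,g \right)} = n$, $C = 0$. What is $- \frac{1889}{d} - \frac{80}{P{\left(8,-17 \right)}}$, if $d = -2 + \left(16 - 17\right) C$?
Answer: $\frac{1869}{2} \approx 934.5$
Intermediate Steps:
$d = -2$ ($d = -2 + \left(16 - 17\right) 0 = -2 - 0 = -2 + 0 = -2$)
$- \frac{1889}{d} - \frac{80}{P{\left(8,-17 \right)}} = - \frac{1889}{-2} - \frac{80}{8} = \left(-1889\right) \left(- \frac{1}{2}\right) - 10 = \frac{1889}{2} - 10 = \frac{1869}{2}$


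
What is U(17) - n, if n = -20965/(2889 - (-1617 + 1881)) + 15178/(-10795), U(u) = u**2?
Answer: 48317236/161925 ≈ 298.39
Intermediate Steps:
n = -1520911/161925 (n = -20965/(2889 - 1*264) + 15178*(-1/10795) = -20965/(2889 - 264) - 15178/10795 = -20965/2625 - 15178/10795 = -20965*1/2625 - 15178/10795 = -599/75 - 15178/10795 = -1520911/161925 ≈ -9.3927)
U(17) - n = 17**2 - 1*(-1520911/161925) = 289 + 1520911/161925 = 48317236/161925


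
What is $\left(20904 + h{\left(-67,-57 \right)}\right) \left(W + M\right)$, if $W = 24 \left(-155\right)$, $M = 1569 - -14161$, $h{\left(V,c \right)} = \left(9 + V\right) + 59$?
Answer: $251069050$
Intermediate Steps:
$h{\left(V,c \right)} = 68 + V$
$M = 15730$ ($M = 1569 + 14161 = 15730$)
$W = -3720$
$\left(20904 + h{\left(-67,-57 \right)}\right) \left(W + M\right) = \left(20904 + \left(68 - 67\right)\right) \left(-3720 + 15730\right) = \left(20904 + 1\right) 12010 = 20905 \cdot 12010 = 251069050$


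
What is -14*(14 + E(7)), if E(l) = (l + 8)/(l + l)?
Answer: -211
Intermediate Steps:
E(l) = (8 + l)/(2*l) (E(l) = (8 + l)/((2*l)) = (8 + l)*(1/(2*l)) = (8 + l)/(2*l))
-14*(14 + E(7)) = -14*(14 + (1/2)*(8 + 7)/7) = -14*(14 + (1/2)*(1/7)*15) = -14*(14 + 15/14) = -14*211/14 = -211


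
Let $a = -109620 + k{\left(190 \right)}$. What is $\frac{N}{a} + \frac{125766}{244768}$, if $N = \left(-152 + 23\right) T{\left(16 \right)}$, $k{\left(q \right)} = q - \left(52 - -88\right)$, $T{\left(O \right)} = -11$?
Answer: $\frac{3358213707}{6704807440} \approx 0.50087$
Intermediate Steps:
$k{\left(q \right)} = -140 + q$ ($k{\left(q \right)} = q - \left(52 + 88\right) = q - 140 = -140 + q$)
$a = -109570$ ($a = -109620 + \left(-140 + 190\right) = -109620 + 50 = -109570$)
$N = 1419$ ($N = \left(-152 + 23\right) \left(-11\right) = \left(-129\right) \left(-11\right) = 1419$)
$\frac{N}{a} + \frac{125766}{244768} = \frac{1419}{-109570} + \frac{125766}{244768} = 1419 \left(- \frac{1}{109570}\right) + 125766 \cdot \frac{1}{244768} = - \frac{1419}{109570} + \frac{62883}{122384} = \frac{3358213707}{6704807440}$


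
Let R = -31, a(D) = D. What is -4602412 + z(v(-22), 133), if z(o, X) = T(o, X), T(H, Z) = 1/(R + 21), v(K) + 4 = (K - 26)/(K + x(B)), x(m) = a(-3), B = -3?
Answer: -46024121/10 ≈ -4.6024e+6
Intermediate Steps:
x(m) = -3
v(K) = -4 + (-26 + K)/(-3 + K) (v(K) = -4 + (K - 26)/(K - 3) = -4 + (-26 + K)/(-3 + K))
T(H, Z) = -⅒ (T(H, Z) = 1/(-31 + 21) = 1/(-10) = -⅒)
z(o, X) = -⅒
-4602412 + z(v(-22), 133) = -4602412 - ⅒ = -46024121/10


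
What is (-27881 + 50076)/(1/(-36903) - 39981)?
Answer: -819062085/1475418844 ≈ -0.55514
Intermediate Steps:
(-27881 + 50076)/(1/(-36903) - 39981) = 22195/(-1/36903 - 39981) = 22195/(-1475418844/36903) = 22195*(-36903/1475418844) = -819062085/1475418844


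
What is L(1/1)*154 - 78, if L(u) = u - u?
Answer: -78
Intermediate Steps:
L(u) = 0
L(1/1)*154 - 78 = 0*154 - 78 = 0 - 78 = -78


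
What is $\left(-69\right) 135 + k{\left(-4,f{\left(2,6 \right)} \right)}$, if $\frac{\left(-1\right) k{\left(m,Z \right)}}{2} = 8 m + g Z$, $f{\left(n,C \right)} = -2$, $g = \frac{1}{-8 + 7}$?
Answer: $-9255$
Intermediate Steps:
$g = -1$ ($g = \frac{1}{-1} = -1$)
$k{\left(m,Z \right)} = - 16 m + 2 Z$ ($k{\left(m,Z \right)} = - 2 \left(8 m - Z\right) = - 2 \left(- Z + 8 m\right) = - 16 m + 2 Z$)
$\left(-69\right) 135 + k{\left(-4,f{\left(2,6 \right)} \right)} = \left(-69\right) 135 + \left(\left(-16\right) \left(-4\right) + 2 \left(-2\right)\right) = -9315 + \left(64 - 4\right) = -9315 + 60 = -9255$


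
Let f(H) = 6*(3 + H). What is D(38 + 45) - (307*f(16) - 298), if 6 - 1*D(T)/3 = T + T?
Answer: -35180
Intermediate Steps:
f(H) = 18 + 6*H
D(T) = 18 - 6*T (D(T) = 18 - 3*(T + T) = 18 - 6*T)
D(38 + 45) - (307*f(16) - 298) = (18 - 6*(38 + 45)) - (307*(18 + 6*16) - 298) = (18 - 6*83) - (307*(18 + 96) - 298) = (18 - 498) - (307*114 - 298) = -480 - (34998 - 298) = -480 - 1*34700 = -480 - 34700 = -35180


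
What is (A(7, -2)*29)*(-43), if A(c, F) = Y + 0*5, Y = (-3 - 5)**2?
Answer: -79808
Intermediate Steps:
Y = 64 (Y = (-8)**2 = 64)
A(c, F) = 64 (A(c, F) = 64 + 0*5 = 64 + 0 = 64)
(A(7, -2)*29)*(-43) = (64*29)*(-43) = 1856*(-43) = -79808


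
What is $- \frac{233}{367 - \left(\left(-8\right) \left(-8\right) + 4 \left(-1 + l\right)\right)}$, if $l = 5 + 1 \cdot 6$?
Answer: $- \frac{233}{263} \approx -0.88593$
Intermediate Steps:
$l = 11$ ($l = 5 + 6 = 11$)
$- \frac{233}{367 - \left(\left(-8\right) \left(-8\right) + 4 \left(-1 + l\right)\right)} = - \frac{233}{367 - \left(\left(-8\right) \left(-8\right) + 4 \left(-1 + 11\right)\right)} = - \frac{233}{367 - \left(64 + 4 \cdot 10\right)} = - \frac{233}{367 - \left(64 + 40\right)} = - \frac{233}{367 - 104} = - \frac{233}{263}$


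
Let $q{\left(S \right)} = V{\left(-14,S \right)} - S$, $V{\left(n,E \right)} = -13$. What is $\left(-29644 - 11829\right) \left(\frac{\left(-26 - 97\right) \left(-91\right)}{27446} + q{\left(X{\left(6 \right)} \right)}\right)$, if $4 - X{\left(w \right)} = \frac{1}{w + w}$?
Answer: $\frac{112748954003}{164676} \approx 6.8467 \cdot 10^{5}$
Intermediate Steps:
$X{\left(w \right)} = 4 - \frac{1}{2 w}$ ($X{\left(w \right)} = 4 - \frac{1}{w + w} = 4 - \frac{1}{2 w}$)
$q{\left(S \right)} = -13 - S$
$\left(-29644 - 11829\right) \left(\frac{\left(-26 - 97\right) \left(-91\right)}{27446} + q{\left(X{\left(6 \right)} \right)}\right) = \left(-29644 - 11829\right) \left(\frac{\left(-26 - 97\right) \left(-91\right)}{27446} - \left(17 - \frac{1}{12}\right)\right) = - 41473 \left(\left(-123\right) \left(-91\right) \frac{1}{27446} - \left(17 - \frac{1}{12}\right)\right) = - 41473 \left(11193 \cdot \frac{1}{27446} - \frac{203}{12}\right) = - 41473 \left(\frac{11193}{27446} - \frac{203}{12}\right) = \left(-41473\right) \left(- \frac{2718611}{164676}\right) = \frac{112748954003}{164676}$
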